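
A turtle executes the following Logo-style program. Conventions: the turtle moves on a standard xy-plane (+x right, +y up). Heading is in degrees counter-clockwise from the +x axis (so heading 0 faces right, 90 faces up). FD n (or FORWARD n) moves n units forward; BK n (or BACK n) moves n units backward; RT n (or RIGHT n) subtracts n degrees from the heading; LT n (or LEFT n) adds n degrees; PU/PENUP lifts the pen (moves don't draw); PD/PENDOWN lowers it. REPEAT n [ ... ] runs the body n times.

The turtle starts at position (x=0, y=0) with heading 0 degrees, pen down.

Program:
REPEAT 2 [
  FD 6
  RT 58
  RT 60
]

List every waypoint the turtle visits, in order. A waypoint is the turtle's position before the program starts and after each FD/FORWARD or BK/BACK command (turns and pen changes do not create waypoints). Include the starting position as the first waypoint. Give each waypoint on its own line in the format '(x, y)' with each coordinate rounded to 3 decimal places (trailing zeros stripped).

Executing turtle program step by step:
Start: pos=(0,0), heading=0, pen down
REPEAT 2 [
  -- iteration 1/2 --
  FD 6: (0,0) -> (6,0) [heading=0, draw]
  RT 58: heading 0 -> 302
  RT 60: heading 302 -> 242
  -- iteration 2/2 --
  FD 6: (6,0) -> (3.183,-5.298) [heading=242, draw]
  RT 58: heading 242 -> 184
  RT 60: heading 184 -> 124
]
Final: pos=(3.183,-5.298), heading=124, 2 segment(s) drawn
Waypoints (3 total):
(0, 0)
(6, 0)
(3.183, -5.298)

Answer: (0, 0)
(6, 0)
(3.183, -5.298)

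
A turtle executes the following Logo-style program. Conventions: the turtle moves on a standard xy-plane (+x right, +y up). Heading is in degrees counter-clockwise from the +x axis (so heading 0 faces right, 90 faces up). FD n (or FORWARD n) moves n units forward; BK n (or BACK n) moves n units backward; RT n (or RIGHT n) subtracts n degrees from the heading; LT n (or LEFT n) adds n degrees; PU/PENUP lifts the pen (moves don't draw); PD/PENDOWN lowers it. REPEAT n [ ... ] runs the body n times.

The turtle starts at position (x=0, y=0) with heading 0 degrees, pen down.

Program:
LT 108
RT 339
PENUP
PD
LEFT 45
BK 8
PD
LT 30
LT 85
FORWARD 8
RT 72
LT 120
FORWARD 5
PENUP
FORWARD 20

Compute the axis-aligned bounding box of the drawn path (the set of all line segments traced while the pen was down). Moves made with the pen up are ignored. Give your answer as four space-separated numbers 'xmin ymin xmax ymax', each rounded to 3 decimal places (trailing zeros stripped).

Answer: 0 -10.354 15.163 0

Derivation:
Executing turtle program step by step:
Start: pos=(0,0), heading=0, pen down
LT 108: heading 0 -> 108
RT 339: heading 108 -> 129
PU: pen up
PD: pen down
LT 45: heading 129 -> 174
BK 8: (0,0) -> (7.956,-0.836) [heading=174, draw]
PD: pen down
LT 30: heading 174 -> 204
LT 85: heading 204 -> 289
FD 8: (7.956,-0.836) -> (10.561,-8.4) [heading=289, draw]
RT 72: heading 289 -> 217
LT 120: heading 217 -> 337
FD 5: (10.561,-8.4) -> (15.163,-10.354) [heading=337, draw]
PU: pen up
FD 20: (15.163,-10.354) -> (33.573,-18.169) [heading=337, move]
Final: pos=(33.573,-18.169), heading=337, 3 segment(s) drawn

Segment endpoints: x in {0, 7.956, 10.561, 15.163}, y in {-10.354, -8.4, -0.836, 0}
xmin=0, ymin=-10.354, xmax=15.163, ymax=0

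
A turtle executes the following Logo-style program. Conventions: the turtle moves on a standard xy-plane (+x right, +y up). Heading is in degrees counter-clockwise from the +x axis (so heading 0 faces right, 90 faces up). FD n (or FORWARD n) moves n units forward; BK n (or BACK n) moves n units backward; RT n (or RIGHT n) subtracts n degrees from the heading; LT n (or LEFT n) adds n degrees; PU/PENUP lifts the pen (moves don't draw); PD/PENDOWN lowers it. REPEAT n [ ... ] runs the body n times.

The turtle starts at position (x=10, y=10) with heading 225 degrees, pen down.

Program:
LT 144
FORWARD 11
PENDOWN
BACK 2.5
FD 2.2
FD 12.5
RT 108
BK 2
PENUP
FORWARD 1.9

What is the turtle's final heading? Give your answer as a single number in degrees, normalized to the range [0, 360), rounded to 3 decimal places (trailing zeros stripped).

Executing turtle program step by step:
Start: pos=(10,10), heading=225, pen down
LT 144: heading 225 -> 9
FD 11: (10,10) -> (20.865,11.721) [heading=9, draw]
PD: pen down
BK 2.5: (20.865,11.721) -> (18.395,11.33) [heading=9, draw]
FD 2.2: (18.395,11.33) -> (20.568,11.674) [heading=9, draw]
FD 12.5: (20.568,11.674) -> (32.914,13.629) [heading=9, draw]
RT 108: heading 9 -> 261
BK 2: (32.914,13.629) -> (33.227,15.605) [heading=261, draw]
PU: pen up
FD 1.9: (33.227,15.605) -> (32.93,13.728) [heading=261, move]
Final: pos=(32.93,13.728), heading=261, 5 segment(s) drawn

Answer: 261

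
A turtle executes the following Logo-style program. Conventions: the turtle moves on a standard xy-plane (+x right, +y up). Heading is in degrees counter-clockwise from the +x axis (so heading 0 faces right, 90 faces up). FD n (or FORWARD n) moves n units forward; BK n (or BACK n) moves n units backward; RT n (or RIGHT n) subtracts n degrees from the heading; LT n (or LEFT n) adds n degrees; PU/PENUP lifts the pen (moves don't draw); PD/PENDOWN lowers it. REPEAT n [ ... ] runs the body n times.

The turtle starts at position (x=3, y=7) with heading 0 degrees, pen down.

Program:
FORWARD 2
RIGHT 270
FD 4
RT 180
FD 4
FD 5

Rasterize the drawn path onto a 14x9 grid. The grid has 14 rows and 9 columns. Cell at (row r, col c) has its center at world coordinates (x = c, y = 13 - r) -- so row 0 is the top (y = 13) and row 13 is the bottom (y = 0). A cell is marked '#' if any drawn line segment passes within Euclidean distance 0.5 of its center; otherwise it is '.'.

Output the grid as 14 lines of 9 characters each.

Answer: .........
.........
.....#...
.....#...
.....#...
.....#...
...###...
.....#...
.....#...
.....#...
.....#...
.....#...
.........
.........

Derivation:
Segment 0: (3,7) -> (5,7)
Segment 1: (5,7) -> (5,11)
Segment 2: (5,11) -> (5,7)
Segment 3: (5,7) -> (5,2)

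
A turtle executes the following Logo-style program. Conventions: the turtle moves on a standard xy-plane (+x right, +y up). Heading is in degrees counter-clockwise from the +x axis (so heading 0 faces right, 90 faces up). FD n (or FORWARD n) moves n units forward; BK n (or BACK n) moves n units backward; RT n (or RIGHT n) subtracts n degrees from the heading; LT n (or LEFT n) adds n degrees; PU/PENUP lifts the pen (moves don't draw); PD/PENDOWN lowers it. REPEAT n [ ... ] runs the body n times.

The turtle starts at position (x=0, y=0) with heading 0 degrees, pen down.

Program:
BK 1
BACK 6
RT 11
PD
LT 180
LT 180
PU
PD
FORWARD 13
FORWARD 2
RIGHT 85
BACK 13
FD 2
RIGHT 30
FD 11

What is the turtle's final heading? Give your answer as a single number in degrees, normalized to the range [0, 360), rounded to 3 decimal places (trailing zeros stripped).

Answer: 234

Derivation:
Executing turtle program step by step:
Start: pos=(0,0), heading=0, pen down
BK 1: (0,0) -> (-1,0) [heading=0, draw]
BK 6: (-1,0) -> (-7,0) [heading=0, draw]
RT 11: heading 0 -> 349
PD: pen down
LT 180: heading 349 -> 169
LT 180: heading 169 -> 349
PU: pen up
PD: pen down
FD 13: (-7,0) -> (5.761,-2.481) [heading=349, draw]
FD 2: (5.761,-2.481) -> (7.724,-2.862) [heading=349, draw]
RT 85: heading 349 -> 264
BK 13: (7.724,-2.862) -> (9.083,10.067) [heading=264, draw]
FD 2: (9.083,10.067) -> (8.874,8.078) [heading=264, draw]
RT 30: heading 264 -> 234
FD 11: (8.874,8.078) -> (2.409,-0.822) [heading=234, draw]
Final: pos=(2.409,-0.822), heading=234, 7 segment(s) drawn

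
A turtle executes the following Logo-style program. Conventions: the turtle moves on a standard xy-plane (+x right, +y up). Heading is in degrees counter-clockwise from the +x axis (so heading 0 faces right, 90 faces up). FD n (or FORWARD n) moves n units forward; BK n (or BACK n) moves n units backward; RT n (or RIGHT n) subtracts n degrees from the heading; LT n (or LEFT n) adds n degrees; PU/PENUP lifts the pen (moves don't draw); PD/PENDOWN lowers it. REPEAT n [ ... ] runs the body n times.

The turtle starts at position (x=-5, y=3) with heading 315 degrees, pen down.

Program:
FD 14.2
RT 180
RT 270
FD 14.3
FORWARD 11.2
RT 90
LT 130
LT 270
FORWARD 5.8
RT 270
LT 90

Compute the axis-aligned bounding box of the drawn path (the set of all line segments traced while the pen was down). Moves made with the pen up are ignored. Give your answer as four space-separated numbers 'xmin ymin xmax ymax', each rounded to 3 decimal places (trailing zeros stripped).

Executing turtle program step by step:
Start: pos=(-5,3), heading=315, pen down
FD 14.2: (-5,3) -> (5.041,-7.041) [heading=315, draw]
RT 180: heading 315 -> 135
RT 270: heading 135 -> 225
FD 14.3: (5.041,-7.041) -> (-5.071,-17.153) [heading=225, draw]
FD 11.2: (-5.071,-17.153) -> (-12.99,-25.072) [heading=225, draw]
RT 90: heading 225 -> 135
LT 130: heading 135 -> 265
LT 270: heading 265 -> 175
FD 5.8: (-12.99,-25.072) -> (-18.768,-24.567) [heading=175, draw]
RT 270: heading 175 -> 265
LT 90: heading 265 -> 355
Final: pos=(-18.768,-24.567), heading=355, 4 segment(s) drawn

Segment endpoints: x in {-18.768, -12.99, -5.071, -5, 5.041}, y in {-25.072, -24.567, -17.153, -7.041, 3}
xmin=-18.768, ymin=-25.072, xmax=5.041, ymax=3

Answer: -18.768 -25.072 5.041 3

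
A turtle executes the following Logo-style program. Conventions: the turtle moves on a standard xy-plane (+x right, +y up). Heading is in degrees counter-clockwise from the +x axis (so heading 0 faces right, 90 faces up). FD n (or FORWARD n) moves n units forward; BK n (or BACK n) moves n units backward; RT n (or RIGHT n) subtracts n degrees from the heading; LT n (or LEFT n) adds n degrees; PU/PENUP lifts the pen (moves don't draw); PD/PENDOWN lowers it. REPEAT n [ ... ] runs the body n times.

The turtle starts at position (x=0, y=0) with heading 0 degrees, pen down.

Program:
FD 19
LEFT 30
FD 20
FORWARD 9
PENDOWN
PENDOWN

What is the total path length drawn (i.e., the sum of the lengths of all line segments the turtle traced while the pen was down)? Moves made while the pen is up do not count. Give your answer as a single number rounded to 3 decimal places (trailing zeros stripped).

Answer: 48

Derivation:
Executing turtle program step by step:
Start: pos=(0,0), heading=0, pen down
FD 19: (0,0) -> (19,0) [heading=0, draw]
LT 30: heading 0 -> 30
FD 20: (19,0) -> (36.321,10) [heading=30, draw]
FD 9: (36.321,10) -> (44.115,14.5) [heading=30, draw]
PD: pen down
PD: pen down
Final: pos=(44.115,14.5), heading=30, 3 segment(s) drawn

Segment lengths:
  seg 1: (0,0) -> (19,0), length = 19
  seg 2: (19,0) -> (36.321,10), length = 20
  seg 3: (36.321,10) -> (44.115,14.5), length = 9
Total = 48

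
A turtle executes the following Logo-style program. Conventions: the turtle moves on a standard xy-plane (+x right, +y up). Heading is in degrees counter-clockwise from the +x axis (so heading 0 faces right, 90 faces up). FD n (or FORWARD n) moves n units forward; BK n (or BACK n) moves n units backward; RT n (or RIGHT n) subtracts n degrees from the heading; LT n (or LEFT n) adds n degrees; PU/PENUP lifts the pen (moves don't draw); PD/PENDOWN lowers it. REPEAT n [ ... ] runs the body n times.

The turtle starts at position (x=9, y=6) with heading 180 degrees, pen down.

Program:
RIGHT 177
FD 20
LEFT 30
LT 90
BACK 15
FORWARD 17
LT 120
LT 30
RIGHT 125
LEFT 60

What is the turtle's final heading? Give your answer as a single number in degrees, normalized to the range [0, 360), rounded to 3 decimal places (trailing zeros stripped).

Answer: 208

Derivation:
Executing turtle program step by step:
Start: pos=(9,6), heading=180, pen down
RT 177: heading 180 -> 3
FD 20: (9,6) -> (28.973,7.047) [heading=3, draw]
LT 30: heading 3 -> 33
LT 90: heading 33 -> 123
BK 15: (28.973,7.047) -> (37.142,-5.533) [heading=123, draw]
FD 17: (37.142,-5.533) -> (27.883,8.724) [heading=123, draw]
LT 120: heading 123 -> 243
LT 30: heading 243 -> 273
RT 125: heading 273 -> 148
LT 60: heading 148 -> 208
Final: pos=(27.883,8.724), heading=208, 3 segment(s) drawn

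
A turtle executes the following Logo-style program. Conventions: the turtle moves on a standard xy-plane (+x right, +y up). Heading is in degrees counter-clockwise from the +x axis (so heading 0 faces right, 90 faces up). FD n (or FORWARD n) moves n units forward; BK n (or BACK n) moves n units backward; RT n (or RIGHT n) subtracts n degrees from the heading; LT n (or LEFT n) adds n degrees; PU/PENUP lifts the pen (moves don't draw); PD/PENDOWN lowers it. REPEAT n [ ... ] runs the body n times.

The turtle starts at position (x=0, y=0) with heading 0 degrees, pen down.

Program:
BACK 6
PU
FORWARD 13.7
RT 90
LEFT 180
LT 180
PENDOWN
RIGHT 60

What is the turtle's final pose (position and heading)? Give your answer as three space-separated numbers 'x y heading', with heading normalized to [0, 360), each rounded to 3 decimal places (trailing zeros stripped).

Answer: 7.7 0 210

Derivation:
Executing turtle program step by step:
Start: pos=(0,0), heading=0, pen down
BK 6: (0,0) -> (-6,0) [heading=0, draw]
PU: pen up
FD 13.7: (-6,0) -> (7.7,0) [heading=0, move]
RT 90: heading 0 -> 270
LT 180: heading 270 -> 90
LT 180: heading 90 -> 270
PD: pen down
RT 60: heading 270 -> 210
Final: pos=(7.7,0), heading=210, 1 segment(s) drawn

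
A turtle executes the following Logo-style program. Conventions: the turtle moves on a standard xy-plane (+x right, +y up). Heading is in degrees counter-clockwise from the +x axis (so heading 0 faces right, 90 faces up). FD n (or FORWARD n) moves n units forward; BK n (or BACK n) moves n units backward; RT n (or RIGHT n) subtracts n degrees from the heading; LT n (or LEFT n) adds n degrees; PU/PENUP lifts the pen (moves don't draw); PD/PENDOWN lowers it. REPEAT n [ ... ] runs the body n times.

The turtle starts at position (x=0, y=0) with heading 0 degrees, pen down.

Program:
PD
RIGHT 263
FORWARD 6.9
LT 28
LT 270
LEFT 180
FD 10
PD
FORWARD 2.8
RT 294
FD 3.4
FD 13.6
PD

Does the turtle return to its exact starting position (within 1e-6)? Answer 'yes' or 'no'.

Executing turtle program step by step:
Start: pos=(0,0), heading=0, pen down
PD: pen down
RT 263: heading 0 -> 97
FD 6.9: (0,0) -> (-0.841,6.849) [heading=97, draw]
LT 28: heading 97 -> 125
LT 270: heading 125 -> 35
LT 180: heading 35 -> 215
FD 10: (-0.841,6.849) -> (-9.032,1.113) [heading=215, draw]
PD: pen down
FD 2.8: (-9.032,1.113) -> (-11.326,-0.493) [heading=215, draw]
RT 294: heading 215 -> 281
FD 3.4: (-11.326,-0.493) -> (-10.677,-3.831) [heading=281, draw]
FD 13.6: (-10.677,-3.831) -> (-8.082,-17.181) [heading=281, draw]
PD: pen down
Final: pos=(-8.082,-17.181), heading=281, 5 segment(s) drawn

Start position: (0, 0)
Final position: (-8.082, -17.181)
Distance = 18.987; >= 1e-6 -> NOT closed

Answer: no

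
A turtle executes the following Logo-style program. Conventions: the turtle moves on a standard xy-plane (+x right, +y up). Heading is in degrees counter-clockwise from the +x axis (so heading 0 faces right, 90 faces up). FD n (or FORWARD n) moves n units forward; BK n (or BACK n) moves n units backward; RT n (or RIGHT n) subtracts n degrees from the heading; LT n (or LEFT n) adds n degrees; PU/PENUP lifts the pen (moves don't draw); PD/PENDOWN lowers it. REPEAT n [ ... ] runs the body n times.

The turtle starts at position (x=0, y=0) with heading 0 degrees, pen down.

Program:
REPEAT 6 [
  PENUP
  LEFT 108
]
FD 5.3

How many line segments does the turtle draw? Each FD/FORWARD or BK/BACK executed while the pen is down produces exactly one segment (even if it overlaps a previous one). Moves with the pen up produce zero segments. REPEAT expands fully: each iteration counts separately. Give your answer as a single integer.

Answer: 0

Derivation:
Executing turtle program step by step:
Start: pos=(0,0), heading=0, pen down
REPEAT 6 [
  -- iteration 1/6 --
  PU: pen up
  LT 108: heading 0 -> 108
  -- iteration 2/6 --
  PU: pen up
  LT 108: heading 108 -> 216
  -- iteration 3/6 --
  PU: pen up
  LT 108: heading 216 -> 324
  -- iteration 4/6 --
  PU: pen up
  LT 108: heading 324 -> 72
  -- iteration 5/6 --
  PU: pen up
  LT 108: heading 72 -> 180
  -- iteration 6/6 --
  PU: pen up
  LT 108: heading 180 -> 288
]
FD 5.3: (0,0) -> (1.638,-5.041) [heading=288, move]
Final: pos=(1.638,-5.041), heading=288, 0 segment(s) drawn
Segments drawn: 0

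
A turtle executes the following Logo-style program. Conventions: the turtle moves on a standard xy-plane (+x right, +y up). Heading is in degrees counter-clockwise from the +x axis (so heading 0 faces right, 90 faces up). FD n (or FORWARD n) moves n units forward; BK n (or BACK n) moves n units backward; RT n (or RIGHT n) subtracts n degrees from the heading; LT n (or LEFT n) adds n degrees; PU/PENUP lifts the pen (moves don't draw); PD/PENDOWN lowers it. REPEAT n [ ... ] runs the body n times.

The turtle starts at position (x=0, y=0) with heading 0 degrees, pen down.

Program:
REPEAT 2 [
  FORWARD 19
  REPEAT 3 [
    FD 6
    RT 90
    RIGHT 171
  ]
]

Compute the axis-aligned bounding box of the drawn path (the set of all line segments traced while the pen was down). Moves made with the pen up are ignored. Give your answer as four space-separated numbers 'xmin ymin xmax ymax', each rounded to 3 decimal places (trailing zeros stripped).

Answer: 0 -18.203 34.559 5.926

Derivation:
Executing turtle program step by step:
Start: pos=(0,0), heading=0, pen down
REPEAT 2 [
  -- iteration 1/2 --
  FD 19: (0,0) -> (19,0) [heading=0, draw]
  REPEAT 3 [
    -- iteration 1/3 --
    FD 6: (19,0) -> (25,0) [heading=0, draw]
    RT 90: heading 0 -> 270
    RT 171: heading 270 -> 99
    -- iteration 2/3 --
    FD 6: (25,0) -> (24.061,5.926) [heading=99, draw]
    RT 90: heading 99 -> 9
    RT 171: heading 9 -> 198
    -- iteration 3/3 --
    FD 6: (24.061,5.926) -> (18.355,4.072) [heading=198, draw]
    RT 90: heading 198 -> 108
    RT 171: heading 108 -> 297
  ]
  -- iteration 2/2 --
  FD 19: (18.355,4.072) -> (26.981,-12.857) [heading=297, draw]
  REPEAT 3 [
    -- iteration 1/3 --
    FD 6: (26.981,-12.857) -> (29.705,-18.203) [heading=297, draw]
    RT 90: heading 297 -> 207
    RT 171: heading 207 -> 36
    -- iteration 2/3 --
    FD 6: (29.705,-18.203) -> (34.559,-14.676) [heading=36, draw]
    RT 90: heading 36 -> 306
    RT 171: heading 306 -> 135
    -- iteration 3/3 --
    FD 6: (34.559,-14.676) -> (30.316,-10.434) [heading=135, draw]
    RT 90: heading 135 -> 45
    RT 171: heading 45 -> 234
  ]
]
Final: pos=(30.316,-10.434), heading=234, 8 segment(s) drawn

Segment endpoints: x in {0, 18.355, 19, 24.061, 25, 26.981, 29.705, 30.316, 34.559}, y in {-18.203, -14.676, -12.857, -10.434, 0, 4.072, 5.926}
xmin=0, ymin=-18.203, xmax=34.559, ymax=5.926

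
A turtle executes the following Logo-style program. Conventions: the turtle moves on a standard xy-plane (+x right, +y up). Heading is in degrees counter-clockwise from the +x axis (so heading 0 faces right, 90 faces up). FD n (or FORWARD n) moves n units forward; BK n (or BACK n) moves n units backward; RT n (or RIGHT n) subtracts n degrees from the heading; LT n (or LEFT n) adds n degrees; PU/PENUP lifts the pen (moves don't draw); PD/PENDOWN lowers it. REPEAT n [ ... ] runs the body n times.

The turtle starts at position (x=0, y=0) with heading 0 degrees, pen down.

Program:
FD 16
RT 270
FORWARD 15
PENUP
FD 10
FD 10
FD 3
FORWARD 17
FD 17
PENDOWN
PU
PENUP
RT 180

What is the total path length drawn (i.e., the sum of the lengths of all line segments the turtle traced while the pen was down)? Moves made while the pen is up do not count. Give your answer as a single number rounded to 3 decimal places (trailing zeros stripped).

Answer: 31

Derivation:
Executing turtle program step by step:
Start: pos=(0,0), heading=0, pen down
FD 16: (0,0) -> (16,0) [heading=0, draw]
RT 270: heading 0 -> 90
FD 15: (16,0) -> (16,15) [heading=90, draw]
PU: pen up
FD 10: (16,15) -> (16,25) [heading=90, move]
FD 10: (16,25) -> (16,35) [heading=90, move]
FD 3: (16,35) -> (16,38) [heading=90, move]
FD 17: (16,38) -> (16,55) [heading=90, move]
FD 17: (16,55) -> (16,72) [heading=90, move]
PD: pen down
PU: pen up
PU: pen up
RT 180: heading 90 -> 270
Final: pos=(16,72), heading=270, 2 segment(s) drawn

Segment lengths:
  seg 1: (0,0) -> (16,0), length = 16
  seg 2: (16,0) -> (16,15), length = 15
Total = 31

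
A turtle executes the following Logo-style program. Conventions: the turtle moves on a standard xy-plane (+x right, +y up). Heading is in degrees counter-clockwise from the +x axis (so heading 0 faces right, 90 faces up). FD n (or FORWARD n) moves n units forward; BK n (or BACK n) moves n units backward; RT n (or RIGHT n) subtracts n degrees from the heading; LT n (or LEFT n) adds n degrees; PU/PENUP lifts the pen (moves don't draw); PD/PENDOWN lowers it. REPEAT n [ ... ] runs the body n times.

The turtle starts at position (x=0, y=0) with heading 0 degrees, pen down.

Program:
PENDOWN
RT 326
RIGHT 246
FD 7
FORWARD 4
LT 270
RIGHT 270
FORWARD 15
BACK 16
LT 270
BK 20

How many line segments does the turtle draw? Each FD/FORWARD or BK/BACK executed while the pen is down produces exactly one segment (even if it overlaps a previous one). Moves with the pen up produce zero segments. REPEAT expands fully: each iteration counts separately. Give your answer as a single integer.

Answer: 5

Derivation:
Executing turtle program step by step:
Start: pos=(0,0), heading=0, pen down
PD: pen down
RT 326: heading 0 -> 34
RT 246: heading 34 -> 148
FD 7: (0,0) -> (-5.936,3.709) [heading=148, draw]
FD 4: (-5.936,3.709) -> (-9.329,5.829) [heading=148, draw]
LT 270: heading 148 -> 58
RT 270: heading 58 -> 148
FD 15: (-9.329,5.829) -> (-22.049,13.778) [heading=148, draw]
BK 16: (-22.049,13.778) -> (-8.48,5.299) [heading=148, draw]
LT 270: heading 148 -> 58
BK 20: (-8.48,5.299) -> (-19.079,-11.662) [heading=58, draw]
Final: pos=(-19.079,-11.662), heading=58, 5 segment(s) drawn
Segments drawn: 5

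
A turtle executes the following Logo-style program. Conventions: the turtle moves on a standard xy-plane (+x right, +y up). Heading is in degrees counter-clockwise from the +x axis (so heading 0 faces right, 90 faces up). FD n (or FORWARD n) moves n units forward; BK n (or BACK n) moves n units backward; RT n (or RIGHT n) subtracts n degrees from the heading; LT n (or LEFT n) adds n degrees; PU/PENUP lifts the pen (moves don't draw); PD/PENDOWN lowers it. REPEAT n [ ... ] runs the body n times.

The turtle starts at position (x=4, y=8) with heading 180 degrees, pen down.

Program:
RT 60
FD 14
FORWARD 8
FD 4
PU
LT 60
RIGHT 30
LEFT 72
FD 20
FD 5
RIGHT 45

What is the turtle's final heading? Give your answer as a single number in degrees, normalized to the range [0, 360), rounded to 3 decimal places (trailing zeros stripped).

Answer: 177

Derivation:
Executing turtle program step by step:
Start: pos=(4,8), heading=180, pen down
RT 60: heading 180 -> 120
FD 14: (4,8) -> (-3,20.124) [heading=120, draw]
FD 8: (-3,20.124) -> (-7,27.053) [heading=120, draw]
FD 4: (-7,27.053) -> (-9,30.517) [heading=120, draw]
PU: pen up
LT 60: heading 120 -> 180
RT 30: heading 180 -> 150
LT 72: heading 150 -> 222
FD 20: (-9,30.517) -> (-23.863,17.134) [heading=222, move]
FD 5: (-23.863,17.134) -> (-27.579,13.788) [heading=222, move]
RT 45: heading 222 -> 177
Final: pos=(-27.579,13.788), heading=177, 3 segment(s) drawn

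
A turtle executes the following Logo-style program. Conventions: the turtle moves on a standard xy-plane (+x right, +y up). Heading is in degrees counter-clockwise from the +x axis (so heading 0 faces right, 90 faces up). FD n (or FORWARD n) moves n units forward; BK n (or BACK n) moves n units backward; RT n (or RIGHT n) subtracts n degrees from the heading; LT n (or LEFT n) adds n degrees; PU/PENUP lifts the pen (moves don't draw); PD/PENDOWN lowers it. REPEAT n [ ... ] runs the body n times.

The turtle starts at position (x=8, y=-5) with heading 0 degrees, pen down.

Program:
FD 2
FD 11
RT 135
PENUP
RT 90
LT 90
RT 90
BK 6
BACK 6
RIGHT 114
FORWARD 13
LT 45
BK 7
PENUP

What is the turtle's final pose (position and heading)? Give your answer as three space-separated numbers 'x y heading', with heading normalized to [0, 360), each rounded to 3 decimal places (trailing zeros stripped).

Answer: 38.775 -15.221 66

Derivation:
Executing turtle program step by step:
Start: pos=(8,-5), heading=0, pen down
FD 2: (8,-5) -> (10,-5) [heading=0, draw]
FD 11: (10,-5) -> (21,-5) [heading=0, draw]
RT 135: heading 0 -> 225
PU: pen up
RT 90: heading 225 -> 135
LT 90: heading 135 -> 225
RT 90: heading 225 -> 135
BK 6: (21,-5) -> (25.243,-9.243) [heading=135, move]
BK 6: (25.243,-9.243) -> (29.485,-13.485) [heading=135, move]
RT 114: heading 135 -> 21
FD 13: (29.485,-13.485) -> (41.622,-8.826) [heading=21, move]
LT 45: heading 21 -> 66
BK 7: (41.622,-8.826) -> (38.775,-15.221) [heading=66, move]
PU: pen up
Final: pos=(38.775,-15.221), heading=66, 2 segment(s) drawn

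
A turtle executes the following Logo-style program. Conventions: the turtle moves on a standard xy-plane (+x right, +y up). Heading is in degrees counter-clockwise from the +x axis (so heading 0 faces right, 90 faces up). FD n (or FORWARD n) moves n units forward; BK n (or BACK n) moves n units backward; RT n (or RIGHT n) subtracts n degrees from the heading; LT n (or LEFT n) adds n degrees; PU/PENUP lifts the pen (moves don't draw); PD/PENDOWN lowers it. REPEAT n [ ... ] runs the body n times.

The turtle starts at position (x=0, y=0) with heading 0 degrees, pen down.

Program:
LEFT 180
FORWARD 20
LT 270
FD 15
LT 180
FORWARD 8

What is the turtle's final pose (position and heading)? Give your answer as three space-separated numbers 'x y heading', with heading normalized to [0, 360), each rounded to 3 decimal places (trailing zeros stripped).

Executing turtle program step by step:
Start: pos=(0,0), heading=0, pen down
LT 180: heading 0 -> 180
FD 20: (0,0) -> (-20,0) [heading=180, draw]
LT 270: heading 180 -> 90
FD 15: (-20,0) -> (-20,15) [heading=90, draw]
LT 180: heading 90 -> 270
FD 8: (-20,15) -> (-20,7) [heading=270, draw]
Final: pos=(-20,7), heading=270, 3 segment(s) drawn

Answer: -20 7 270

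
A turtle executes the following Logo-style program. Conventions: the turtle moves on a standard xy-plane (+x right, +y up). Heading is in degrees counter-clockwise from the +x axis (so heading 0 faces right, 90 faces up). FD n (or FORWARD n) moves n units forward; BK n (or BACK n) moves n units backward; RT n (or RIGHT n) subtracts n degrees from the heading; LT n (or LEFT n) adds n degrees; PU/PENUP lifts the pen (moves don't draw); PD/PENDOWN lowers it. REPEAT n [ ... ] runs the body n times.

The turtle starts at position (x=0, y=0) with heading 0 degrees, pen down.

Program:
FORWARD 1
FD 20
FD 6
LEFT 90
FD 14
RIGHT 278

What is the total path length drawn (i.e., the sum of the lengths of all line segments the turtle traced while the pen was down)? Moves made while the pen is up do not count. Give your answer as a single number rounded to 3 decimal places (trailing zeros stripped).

Executing turtle program step by step:
Start: pos=(0,0), heading=0, pen down
FD 1: (0,0) -> (1,0) [heading=0, draw]
FD 20: (1,0) -> (21,0) [heading=0, draw]
FD 6: (21,0) -> (27,0) [heading=0, draw]
LT 90: heading 0 -> 90
FD 14: (27,0) -> (27,14) [heading=90, draw]
RT 278: heading 90 -> 172
Final: pos=(27,14), heading=172, 4 segment(s) drawn

Segment lengths:
  seg 1: (0,0) -> (1,0), length = 1
  seg 2: (1,0) -> (21,0), length = 20
  seg 3: (21,0) -> (27,0), length = 6
  seg 4: (27,0) -> (27,14), length = 14
Total = 41

Answer: 41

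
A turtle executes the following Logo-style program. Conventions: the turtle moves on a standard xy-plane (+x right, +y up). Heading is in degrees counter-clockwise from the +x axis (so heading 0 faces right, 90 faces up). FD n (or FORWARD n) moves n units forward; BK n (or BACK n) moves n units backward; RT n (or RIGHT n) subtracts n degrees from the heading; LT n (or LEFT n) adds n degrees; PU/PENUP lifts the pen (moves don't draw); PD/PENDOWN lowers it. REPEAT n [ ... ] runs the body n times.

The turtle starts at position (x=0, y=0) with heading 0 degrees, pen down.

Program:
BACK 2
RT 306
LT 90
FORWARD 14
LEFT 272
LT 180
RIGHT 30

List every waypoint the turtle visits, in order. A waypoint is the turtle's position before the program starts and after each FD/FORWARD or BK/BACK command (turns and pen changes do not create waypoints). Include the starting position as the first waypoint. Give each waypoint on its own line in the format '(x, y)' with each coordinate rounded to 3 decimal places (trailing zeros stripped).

Executing turtle program step by step:
Start: pos=(0,0), heading=0, pen down
BK 2: (0,0) -> (-2,0) [heading=0, draw]
RT 306: heading 0 -> 54
LT 90: heading 54 -> 144
FD 14: (-2,0) -> (-13.326,8.229) [heading=144, draw]
LT 272: heading 144 -> 56
LT 180: heading 56 -> 236
RT 30: heading 236 -> 206
Final: pos=(-13.326,8.229), heading=206, 2 segment(s) drawn
Waypoints (3 total):
(0, 0)
(-2, 0)
(-13.326, 8.229)

Answer: (0, 0)
(-2, 0)
(-13.326, 8.229)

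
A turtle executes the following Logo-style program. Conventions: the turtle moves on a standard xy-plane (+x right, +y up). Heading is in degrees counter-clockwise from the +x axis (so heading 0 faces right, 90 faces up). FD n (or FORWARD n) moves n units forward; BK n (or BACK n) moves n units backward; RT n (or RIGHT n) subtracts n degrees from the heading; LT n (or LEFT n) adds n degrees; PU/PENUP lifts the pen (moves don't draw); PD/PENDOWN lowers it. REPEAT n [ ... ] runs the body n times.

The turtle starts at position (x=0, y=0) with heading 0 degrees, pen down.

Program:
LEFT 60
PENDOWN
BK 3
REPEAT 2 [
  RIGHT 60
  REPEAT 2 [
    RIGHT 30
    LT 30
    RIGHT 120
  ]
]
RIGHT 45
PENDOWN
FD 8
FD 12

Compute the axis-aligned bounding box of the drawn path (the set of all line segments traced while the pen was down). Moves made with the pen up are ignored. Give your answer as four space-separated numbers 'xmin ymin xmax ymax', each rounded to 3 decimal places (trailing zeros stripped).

Answer: -15.642 -2.598 0 11.544

Derivation:
Executing turtle program step by step:
Start: pos=(0,0), heading=0, pen down
LT 60: heading 0 -> 60
PD: pen down
BK 3: (0,0) -> (-1.5,-2.598) [heading=60, draw]
REPEAT 2 [
  -- iteration 1/2 --
  RT 60: heading 60 -> 0
  REPEAT 2 [
    -- iteration 1/2 --
    RT 30: heading 0 -> 330
    LT 30: heading 330 -> 0
    RT 120: heading 0 -> 240
    -- iteration 2/2 --
    RT 30: heading 240 -> 210
    LT 30: heading 210 -> 240
    RT 120: heading 240 -> 120
  ]
  -- iteration 2/2 --
  RT 60: heading 120 -> 60
  REPEAT 2 [
    -- iteration 1/2 --
    RT 30: heading 60 -> 30
    LT 30: heading 30 -> 60
    RT 120: heading 60 -> 300
    -- iteration 2/2 --
    RT 30: heading 300 -> 270
    LT 30: heading 270 -> 300
    RT 120: heading 300 -> 180
  ]
]
RT 45: heading 180 -> 135
PD: pen down
FD 8: (-1.5,-2.598) -> (-7.157,3.059) [heading=135, draw]
FD 12: (-7.157,3.059) -> (-15.642,11.544) [heading=135, draw]
Final: pos=(-15.642,11.544), heading=135, 3 segment(s) drawn

Segment endpoints: x in {-15.642, -7.157, -1.5, 0}, y in {-2.598, 0, 3.059, 11.544}
xmin=-15.642, ymin=-2.598, xmax=0, ymax=11.544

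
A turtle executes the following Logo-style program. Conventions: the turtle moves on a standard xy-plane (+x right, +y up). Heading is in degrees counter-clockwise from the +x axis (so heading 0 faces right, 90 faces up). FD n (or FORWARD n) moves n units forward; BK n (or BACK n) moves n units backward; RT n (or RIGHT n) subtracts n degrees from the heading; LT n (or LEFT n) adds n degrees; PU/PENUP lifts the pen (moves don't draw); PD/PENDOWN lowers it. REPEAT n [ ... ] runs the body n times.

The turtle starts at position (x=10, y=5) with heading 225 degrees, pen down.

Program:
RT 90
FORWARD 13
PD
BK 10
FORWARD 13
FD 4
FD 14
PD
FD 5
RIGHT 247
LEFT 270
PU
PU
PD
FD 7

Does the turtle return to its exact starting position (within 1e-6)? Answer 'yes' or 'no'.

Executing turtle program step by step:
Start: pos=(10,5), heading=225, pen down
RT 90: heading 225 -> 135
FD 13: (10,5) -> (0.808,14.192) [heading=135, draw]
PD: pen down
BK 10: (0.808,14.192) -> (7.879,7.121) [heading=135, draw]
FD 13: (7.879,7.121) -> (-1.314,16.314) [heading=135, draw]
FD 4: (-1.314,16.314) -> (-4.142,19.142) [heading=135, draw]
FD 14: (-4.142,19.142) -> (-14.042,29.042) [heading=135, draw]
PD: pen down
FD 5: (-14.042,29.042) -> (-17.577,32.577) [heading=135, draw]
RT 247: heading 135 -> 248
LT 270: heading 248 -> 158
PU: pen up
PU: pen up
PD: pen down
FD 7: (-17.577,32.577) -> (-24.067,35.199) [heading=158, draw]
Final: pos=(-24.067,35.199), heading=158, 7 segment(s) drawn

Start position: (10, 5)
Final position: (-24.067, 35.199)
Distance = 45.526; >= 1e-6 -> NOT closed

Answer: no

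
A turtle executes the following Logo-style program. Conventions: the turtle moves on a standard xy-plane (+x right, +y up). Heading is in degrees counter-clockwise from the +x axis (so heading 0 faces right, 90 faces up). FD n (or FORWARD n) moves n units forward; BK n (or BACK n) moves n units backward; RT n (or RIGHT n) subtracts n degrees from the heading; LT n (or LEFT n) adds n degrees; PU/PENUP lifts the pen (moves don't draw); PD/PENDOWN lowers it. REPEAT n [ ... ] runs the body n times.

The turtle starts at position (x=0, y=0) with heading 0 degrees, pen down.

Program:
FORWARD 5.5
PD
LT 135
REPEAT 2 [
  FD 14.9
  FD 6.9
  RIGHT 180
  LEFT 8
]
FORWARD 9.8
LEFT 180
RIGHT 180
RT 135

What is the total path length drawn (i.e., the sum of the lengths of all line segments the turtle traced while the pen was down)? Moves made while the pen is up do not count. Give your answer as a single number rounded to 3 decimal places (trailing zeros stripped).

Answer: 58.9

Derivation:
Executing turtle program step by step:
Start: pos=(0,0), heading=0, pen down
FD 5.5: (0,0) -> (5.5,0) [heading=0, draw]
PD: pen down
LT 135: heading 0 -> 135
REPEAT 2 [
  -- iteration 1/2 --
  FD 14.9: (5.5,0) -> (-5.036,10.536) [heading=135, draw]
  FD 6.9: (-5.036,10.536) -> (-9.915,15.415) [heading=135, draw]
  RT 180: heading 135 -> 315
  LT 8: heading 315 -> 323
  -- iteration 2/2 --
  FD 14.9: (-9.915,15.415) -> (1.985,6.448) [heading=323, draw]
  FD 6.9: (1.985,6.448) -> (7.495,2.295) [heading=323, draw]
  RT 180: heading 323 -> 143
  LT 8: heading 143 -> 151
]
FD 9.8: (7.495,2.295) -> (-1.076,7.046) [heading=151, draw]
LT 180: heading 151 -> 331
RT 180: heading 331 -> 151
RT 135: heading 151 -> 16
Final: pos=(-1.076,7.046), heading=16, 6 segment(s) drawn

Segment lengths:
  seg 1: (0,0) -> (5.5,0), length = 5.5
  seg 2: (5.5,0) -> (-5.036,10.536), length = 14.9
  seg 3: (-5.036,10.536) -> (-9.915,15.415), length = 6.9
  seg 4: (-9.915,15.415) -> (1.985,6.448), length = 14.9
  seg 5: (1.985,6.448) -> (7.495,2.295), length = 6.9
  seg 6: (7.495,2.295) -> (-1.076,7.046), length = 9.8
Total = 58.9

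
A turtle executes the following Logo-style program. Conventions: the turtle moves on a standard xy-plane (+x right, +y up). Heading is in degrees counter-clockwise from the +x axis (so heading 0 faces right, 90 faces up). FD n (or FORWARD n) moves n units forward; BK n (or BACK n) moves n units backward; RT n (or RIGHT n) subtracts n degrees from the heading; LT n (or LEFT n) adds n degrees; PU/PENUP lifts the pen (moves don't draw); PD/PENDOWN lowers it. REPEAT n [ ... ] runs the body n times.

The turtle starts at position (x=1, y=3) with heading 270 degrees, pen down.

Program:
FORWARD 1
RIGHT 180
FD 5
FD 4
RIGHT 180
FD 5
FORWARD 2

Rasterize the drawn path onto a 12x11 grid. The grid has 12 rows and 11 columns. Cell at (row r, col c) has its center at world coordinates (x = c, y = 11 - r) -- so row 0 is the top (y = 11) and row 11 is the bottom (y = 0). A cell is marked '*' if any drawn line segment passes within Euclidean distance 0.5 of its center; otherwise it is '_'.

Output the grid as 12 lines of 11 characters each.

Segment 0: (1,3) -> (1,2)
Segment 1: (1,2) -> (1,7)
Segment 2: (1,7) -> (1,11)
Segment 3: (1,11) -> (1,6)
Segment 4: (1,6) -> (1,4)

Answer: _*_________
_*_________
_*_________
_*_________
_*_________
_*_________
_*_________
_*_________
_*_________
_*_________
___________
___________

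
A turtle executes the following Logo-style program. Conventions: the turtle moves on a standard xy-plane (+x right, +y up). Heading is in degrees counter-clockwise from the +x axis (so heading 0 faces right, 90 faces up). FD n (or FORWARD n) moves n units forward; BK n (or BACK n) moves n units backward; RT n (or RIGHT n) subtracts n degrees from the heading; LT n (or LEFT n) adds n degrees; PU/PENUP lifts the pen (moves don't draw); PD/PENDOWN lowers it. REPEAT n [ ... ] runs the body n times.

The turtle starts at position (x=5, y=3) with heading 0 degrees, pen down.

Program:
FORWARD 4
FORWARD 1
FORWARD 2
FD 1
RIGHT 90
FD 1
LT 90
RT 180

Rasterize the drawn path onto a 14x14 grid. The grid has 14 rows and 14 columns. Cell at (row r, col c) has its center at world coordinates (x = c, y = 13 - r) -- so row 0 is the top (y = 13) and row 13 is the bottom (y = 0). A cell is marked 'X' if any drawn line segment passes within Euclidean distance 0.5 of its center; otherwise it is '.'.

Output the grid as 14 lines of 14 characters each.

Segment 0: (5,3) -> (9,3)
Segment 1: (9,3) -> (10,3)
Segment 2: (10,3) -> (12,3)
Segment 3: (12,3) -> (13,3)
Segment 4: (13,3) -> (13,2)

Answer: ..............
..............
..............
..............
..............
..............
..............
..............
..............
..............
.....XXXXXXXXX
.............X
..............
..............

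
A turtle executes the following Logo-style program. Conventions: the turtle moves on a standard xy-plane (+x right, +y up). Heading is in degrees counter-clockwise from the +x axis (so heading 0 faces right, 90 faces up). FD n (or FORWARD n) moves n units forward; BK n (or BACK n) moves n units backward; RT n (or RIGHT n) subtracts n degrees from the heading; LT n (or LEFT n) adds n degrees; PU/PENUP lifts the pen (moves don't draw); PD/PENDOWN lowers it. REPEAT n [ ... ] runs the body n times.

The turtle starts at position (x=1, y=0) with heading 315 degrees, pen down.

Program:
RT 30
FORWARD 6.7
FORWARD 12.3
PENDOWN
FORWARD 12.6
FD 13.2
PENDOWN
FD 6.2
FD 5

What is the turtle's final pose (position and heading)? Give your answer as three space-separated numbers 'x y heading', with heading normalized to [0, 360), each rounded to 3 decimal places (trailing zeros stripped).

Executing turtle program step by step:
Start: pos=(1,0), heading=315, pen down
RT 30: heading 315 -> 285
FD 6.7: (1,0) -> (2.734,-6.472) [heading=285, draw]
FD 12.3: (2.734,-6.472) -> (5.918,-18.353) [heading=285, draw]
PD: pen down
FD 12.6: (5.918,-18.353) -> (9.179,-30.523) [heading=285, draw]
FD 13.2: (9.179,-30.523) -> (12.595,-43.273) [heading=285, draw]
PD: pen down
FD 6.2: (12.595,-43.273) -> (14.2,-49.262) [heading=285, draw]
FD 5: (14.2,-49.262) -> (15.494,-54.092) [heading=285, draw]
Final: pos=(15.494,-54.092), heading=285, 6 segment(s) drawn

Answer: 15.494 -54.092 285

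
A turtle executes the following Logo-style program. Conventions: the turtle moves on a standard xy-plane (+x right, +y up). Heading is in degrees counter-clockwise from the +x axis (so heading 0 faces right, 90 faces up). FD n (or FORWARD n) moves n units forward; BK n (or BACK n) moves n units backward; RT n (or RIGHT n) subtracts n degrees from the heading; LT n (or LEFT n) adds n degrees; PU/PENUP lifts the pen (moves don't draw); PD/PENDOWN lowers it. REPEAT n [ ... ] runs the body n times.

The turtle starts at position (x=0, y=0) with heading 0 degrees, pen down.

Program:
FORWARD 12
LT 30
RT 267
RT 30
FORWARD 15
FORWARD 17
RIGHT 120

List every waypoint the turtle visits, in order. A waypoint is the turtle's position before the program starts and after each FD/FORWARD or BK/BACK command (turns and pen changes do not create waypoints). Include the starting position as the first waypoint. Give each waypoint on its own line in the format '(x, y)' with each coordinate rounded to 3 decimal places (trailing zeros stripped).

Answer: (0, 0)
(12, 0)
(11.215, 14.979)
(10.325, 31.956)

Derivation:
Executing turtle program step by step:
Start: pos=(0,0), heading=0, pen down
FD 12: (0,0) -> (12,0) [heading=0, draw]
LT 30: heading 0 -> 30
RT 267: heading 30 -> 123
RT 30: heading 123 -> 93
FD 15: (12,0) -> (11.215,14.979) [heading=93, draw]
FD 17: (11.215,14.979) -> (10.325,31.956) [heading=93, draw]
RT 120: heading 93 -> 333
Final: pos=(10.325,31.956), heading=333, 3 segment(s) drawn
Waypoints (4 total):
(0, 0)
(12, 0)
(11.215, 14.979)
(10.325, 31.956)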